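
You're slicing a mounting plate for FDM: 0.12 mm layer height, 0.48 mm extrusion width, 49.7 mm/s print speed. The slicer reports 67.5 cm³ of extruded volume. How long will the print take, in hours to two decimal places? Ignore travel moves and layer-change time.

Bead cross-section = 0.12 × 0.48, so 0.0576 mm².
Total extruded path = 67500/0.0576 = 1171875 mm.
Time extruding: 1171875 / 49.7 → 23579 s.
Converting: 23579 s = 6.55 hours.

6.55 hours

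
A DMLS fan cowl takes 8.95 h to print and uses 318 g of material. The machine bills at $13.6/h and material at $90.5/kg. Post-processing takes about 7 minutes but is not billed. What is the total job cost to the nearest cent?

Time charge = 13.6 × 8.95 = $121.72.
Material cost = 90.5 × 318/1000, so $28.779.
Total = 121.72 + 28.779 = 150.499 ≈ $150.50.

$150.50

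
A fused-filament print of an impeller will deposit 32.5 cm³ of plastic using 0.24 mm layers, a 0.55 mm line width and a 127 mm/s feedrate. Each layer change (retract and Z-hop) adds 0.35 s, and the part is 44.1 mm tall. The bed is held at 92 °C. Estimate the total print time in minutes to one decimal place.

33.4 minutes

Extrusion cross-section: 0.24 × 0.55 → 0.132 mm².
Path length: 32500 mm³ / 0.132 mm² → 246212.1 mm.
Time extruding: 246212.1 / 127 → 1938.7 s.
Number of layers: 44.1 / 0.24 → 184 (rounded up).
Layer-change overhead = 184 × 0.35, so 64.4 s.
Altogether 1938.7 + 64.4 = 2003.1 s, i.e. 33.4 minutes.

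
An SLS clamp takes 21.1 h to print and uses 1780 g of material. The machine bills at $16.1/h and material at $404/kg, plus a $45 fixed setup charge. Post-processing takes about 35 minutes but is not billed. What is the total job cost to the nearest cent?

$1103.83

Machine-time cost = 16.1 × 21.1 = $339.71.
Feedstock cost = 404 × 1780/1000 = $719.12.
Adding setup: 339.71 + 719.12 + 45 → $1103.83.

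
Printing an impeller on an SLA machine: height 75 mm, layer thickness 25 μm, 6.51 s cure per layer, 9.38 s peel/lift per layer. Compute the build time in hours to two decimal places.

Number of layers: 75 / 0.025 → 3000 (rounded up).
Each layer takes = 6.51 + 9.38, so 15.89 s.
Total = 3000 × 15.89 = 47670 s = 13.24 hours.

13.24 hours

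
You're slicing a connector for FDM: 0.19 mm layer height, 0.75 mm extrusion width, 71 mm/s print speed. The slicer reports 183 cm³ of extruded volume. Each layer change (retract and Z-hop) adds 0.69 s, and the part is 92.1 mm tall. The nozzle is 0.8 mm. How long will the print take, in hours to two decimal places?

Bead cross-section = 0.19 × 0.75, so 0.1425 mm².
Total extruded path = 183000/0.1425 = 1284210.5 mm.
Extrusion time = 1284210.5 / 71 = 18087.5 s.
Layer count = ceil(92.1 / 0.19) = 485.
Z-hop total = 485 × 0.69, so 334.65 s.
Altogether 18087.5 + 334.65 = 18422.15 s, i.e. 5.12 hours.

5.12 hours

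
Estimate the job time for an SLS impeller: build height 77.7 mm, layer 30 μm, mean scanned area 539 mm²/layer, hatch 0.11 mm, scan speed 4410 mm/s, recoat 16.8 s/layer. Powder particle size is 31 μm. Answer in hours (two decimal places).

12.89 hours

Number of layers: 77.7 / 0.03 → 2590 (rounded up).
Scan path per layer = 539 / 0.11, so 4900 mm.
Per-layer scan time = 4900 / 4410, so 1.1111 s.
Layer cycle = 1.1111 + 16.8, so 17.9111 s.
Total: 2590 × 17.9111 s = 46389.749 s → 12.89 hours.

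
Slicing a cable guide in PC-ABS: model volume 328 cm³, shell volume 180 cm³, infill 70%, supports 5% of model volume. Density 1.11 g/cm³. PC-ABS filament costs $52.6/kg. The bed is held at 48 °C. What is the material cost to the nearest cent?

$17.52

Volume inside the shell = 328 − 180, so 148 cm³.
Infill deposited = 0.70 × 148 = 103.6 cm³.
Support = 0.05 × 328 = 16.4 cm³.
Deposited volume = 180 + 103.6 + 16.4 = 300 cm³.
Mass = 300 × 1.11, so 333 g.
At $52.6/kg: 333/1000 × 52.6 = $17.52.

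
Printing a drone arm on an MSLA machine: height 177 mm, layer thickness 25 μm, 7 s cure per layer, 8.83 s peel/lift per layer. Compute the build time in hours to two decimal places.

Layers = ⌈177/0.025⌉ = 7080.
Each layer takes = 7 + 8.83, so 15.83 s.
Total = 7080 × 15.83 = 112076.4 s = 31.13 hours.

31.13 hours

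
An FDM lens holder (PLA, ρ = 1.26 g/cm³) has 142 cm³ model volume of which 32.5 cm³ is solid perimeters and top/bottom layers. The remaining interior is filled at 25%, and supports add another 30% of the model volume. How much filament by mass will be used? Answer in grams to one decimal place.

129.1 g

Infill region = 142 − 32.5, so 109.5 cm³.
Infill volume = 0.25 × 109.5 = 27.375 cm³.
Support: 0.30 × 142 → 42.6 cm³.
Deposited volume = 32.5 + 27.375 + 42.6 = 102.475 cm³.
Mass = 102.475 × 1.26, so 129.1185 g.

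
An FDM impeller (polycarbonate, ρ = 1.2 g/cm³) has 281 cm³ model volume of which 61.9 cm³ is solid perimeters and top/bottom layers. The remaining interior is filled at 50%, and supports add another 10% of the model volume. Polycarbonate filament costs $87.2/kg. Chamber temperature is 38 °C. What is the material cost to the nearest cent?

Volume inside the shell: 281 − 61.9 → 219.1 cm³.
Infill volume = 0.50 × 219.1, so 109.55 cm³.
Support = 0.10 × 281, so 28.1 cm³.
Total extruded: 61.9 + 109.55 + 28.1 → 199.55 cm³.
Mass = 199.55 × 1.2 = 239.46 g.
At $87.2/kg: 239.46/1000 × 87.2 = $20.88.

$20.88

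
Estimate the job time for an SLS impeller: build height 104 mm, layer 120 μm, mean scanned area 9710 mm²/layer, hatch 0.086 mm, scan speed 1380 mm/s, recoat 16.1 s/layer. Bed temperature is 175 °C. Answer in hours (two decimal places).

Number of layers: 104 / 0.12 → 867 (rounded up).
Hatch length per layer = 9710 / 0.086, so 112907 mm.
Laser time per layer = 112907 / 1380, so 81.8167 s.
Per-layer time = 81.8167 + 16.1 = 97.9167 s.
867 layers × 97.9167 s/layer = 84893.7789 s, i.e. 23.58 hours.

23.58 hours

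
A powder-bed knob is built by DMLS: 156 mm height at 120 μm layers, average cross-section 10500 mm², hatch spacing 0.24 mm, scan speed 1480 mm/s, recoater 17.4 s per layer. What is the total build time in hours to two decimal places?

16.96 hours

Number of layers: 156 / 0.12 → 1300 (rounded up).
Hatch length per layer = 10500 / 0.24, so 43750 mm.
Per-layer scan time = 43750 / 1480, so 29.5608 s.
Time per layer = 29.5608 + 17.4 = 46.9608 s.
1300 layers × 46.9608 s/layer = 61049.04 s, i.e. 16.96 hours.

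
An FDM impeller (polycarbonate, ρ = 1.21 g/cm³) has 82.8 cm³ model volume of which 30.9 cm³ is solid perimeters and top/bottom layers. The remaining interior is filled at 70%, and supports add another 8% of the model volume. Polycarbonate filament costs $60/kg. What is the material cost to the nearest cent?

$5.36

Volume inside the shell = 82.8 − 30.9, so 51.9 cm³.
Deposited infill = 0.70 × 51.9, so 36.33 cm³.
Support: 0.08 × 82.8 → 6.624 cm³.
Deposited volume: 30.9 + 36.33 + 6.624 → 73.854 cm³.
Mass: 73.854 × 1.21 → 89.36334 g.
Cost = 89.36334 g / 1000 × $60/kg = $5.36.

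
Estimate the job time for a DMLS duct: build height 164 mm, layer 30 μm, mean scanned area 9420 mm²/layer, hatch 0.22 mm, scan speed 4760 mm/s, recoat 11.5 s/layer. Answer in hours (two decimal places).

Layer count = ceil(164 / 0.03) = 5467.
Hatch length per layer = 9420 / 0.22, so 42818.2 mm.
Laser time per layer = 42818.2 / 4760 = 8.9954 s.
Per-layer time = 8.9954 + 11.5, so 20.4954 s.
Build time = 5467 × 20.4954 = 112048.3518 s = 31.12 hours.

31.12 hours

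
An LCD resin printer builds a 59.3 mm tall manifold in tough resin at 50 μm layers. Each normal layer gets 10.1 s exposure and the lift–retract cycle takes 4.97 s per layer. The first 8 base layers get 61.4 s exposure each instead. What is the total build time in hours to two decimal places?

5.08 hours

Layers = ⌈59.3/0.05⌉ = 1186.
Burn-in layers = 8 × (61.4 + 4.97), so 530.96 s.
Regular layers = 1178 × (10.1 + 4.97) = 17752.46 s.
Sum: 530.96 + 17752.46 = 18283.42 s → 5.08 hours.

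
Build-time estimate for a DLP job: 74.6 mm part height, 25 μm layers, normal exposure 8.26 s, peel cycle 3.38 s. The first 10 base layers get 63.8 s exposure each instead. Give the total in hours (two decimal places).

Number of layers: 74.6 / 0.025 → 2984 (rounded up).
Bottom layers = 10 × (63.8 + 3.38), so 671.8 s.
Regular layers: 2974 × (8.26 + 3.38) → 34617.36 s.
Sum: 671.8 + 34617.36 = 35289.16 s → 9.80 hours.

9.80 hours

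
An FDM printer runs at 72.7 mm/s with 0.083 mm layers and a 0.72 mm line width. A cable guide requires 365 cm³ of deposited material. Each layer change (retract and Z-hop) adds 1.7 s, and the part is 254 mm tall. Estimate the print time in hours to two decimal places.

Line area = 0.083 × 0.72, so 0.05976 mm².
Toolpath length = 365 cm³ / 0.05976 mm² = 365000 / 0.05976 = 6107764.4 mm.
Print-move time = 6107764.4 / 72.7 = 84013.3 s.
Layers = ⌈254/0.083⌉ = 3061.
Layer-change overhead: 3061 × 1.7 → 5203.7 s.
Altogether 84013.3 + 5203.7 = 89217 s, i.e. 24.78 hours.

24.78 hours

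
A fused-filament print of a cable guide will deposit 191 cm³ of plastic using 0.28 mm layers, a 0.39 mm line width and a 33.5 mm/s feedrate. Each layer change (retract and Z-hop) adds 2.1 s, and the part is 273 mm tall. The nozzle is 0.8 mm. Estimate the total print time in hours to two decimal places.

Line area: 0.28 × 0.39 → 0.1092 mm².
Path length: 191000 mm³ / 0.1092 mm² → 1749084.2 mm.
Time extruding = 1749084.2 / 33.5, so 52211.5 s.
Layers = ⌈273/0.28⌉ = 975.
Layer-change overhead: 975 × 2.1 → 2047.5 s.
Total = 52211.5 + 2047.5 = 54259 s = 15.07 hours.

15.07 hours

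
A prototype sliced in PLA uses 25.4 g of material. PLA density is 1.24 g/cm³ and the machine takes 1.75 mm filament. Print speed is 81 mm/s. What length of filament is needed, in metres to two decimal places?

Extruded volume: 25.4/1.24 = 20.4839 cm³ (20483.9 mm³).
Filament cross-section = π × (1.75/2)² = 2.4053 mm².
Length = 20483.9 / 2.4053 = 8516.15 mm = 8.52 m.

8.52 m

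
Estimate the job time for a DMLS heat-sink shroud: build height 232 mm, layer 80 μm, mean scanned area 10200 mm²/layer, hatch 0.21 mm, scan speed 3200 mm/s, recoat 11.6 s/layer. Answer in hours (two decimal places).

21.57 hours

Number of layers: 232 / 0.08 → 2900 (rounded up).
Per-layer scan distance = 10200 / 0.21 = 48571.4 mm.
Per-layer scan time = 48571.4 / 3200 = 15.1786 s.
Time per layer: 15.1786 + 11.6 → 26.7786 s.
2900 layers × 26.7786 s/layer = 77657.94 s, i.e. 21.57 hours.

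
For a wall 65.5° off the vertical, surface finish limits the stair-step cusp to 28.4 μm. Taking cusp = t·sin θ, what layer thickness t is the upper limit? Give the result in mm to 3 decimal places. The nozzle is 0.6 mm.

t = h_c / sin θ = 0.0284 / 0.9100 = 0.031 mm.

0.031 mm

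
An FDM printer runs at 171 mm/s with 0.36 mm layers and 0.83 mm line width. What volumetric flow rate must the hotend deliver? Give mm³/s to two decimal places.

A: 0.36 × 0.83 → 0.2988 mm².
Volumetric flow = 171 × 0.2988 = 51.09 mm³/s.

51.09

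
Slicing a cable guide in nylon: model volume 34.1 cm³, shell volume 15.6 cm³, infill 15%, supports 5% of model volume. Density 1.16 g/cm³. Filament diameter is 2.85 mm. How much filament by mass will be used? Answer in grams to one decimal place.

Infill region: 34.1 − 15.6 → 18.5 cm³.
Infill volume = 0.15 × 18.5 = 2.775 cm³.
Support: 0.05 × 34.1 → 1.705 cm³.
Total printed volume = 15.6 + 2.775 + 1.705 = 20.08 cm³.
Mass = 20.08 × 1.16, so 23.2928 g.

23.3 g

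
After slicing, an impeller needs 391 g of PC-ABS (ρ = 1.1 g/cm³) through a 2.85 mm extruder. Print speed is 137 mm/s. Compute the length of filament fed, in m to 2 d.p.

Volume = 391 g / 1.1 g·cm⁻³ = 355.4545 cm³ = 355454.5 mm³.
Cross-section of 2.85 mm filament: π·(2.85/2)² = 6.3794 mm².
L = V/A = 355454.5/6.3794 = 55719.11 mm → 55.72 m.

55.72 m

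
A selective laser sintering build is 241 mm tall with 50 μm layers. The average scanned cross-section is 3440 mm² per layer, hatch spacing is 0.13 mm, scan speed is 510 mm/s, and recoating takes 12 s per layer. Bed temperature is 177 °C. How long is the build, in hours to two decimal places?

85.54 hours

Layer count = ceil(241 / 0.05) = 4820.
Hatch length per layer = 3440 / 0.13 = 26461.5 mm.
Scan time per layer: 26461.5 / 510 → 51.8853 s.
Time per layer = 51.8853 + 12 = 63.8853 s.
Build time = 4820 × 63.8853 = 307927.146 s = 85.54 hours.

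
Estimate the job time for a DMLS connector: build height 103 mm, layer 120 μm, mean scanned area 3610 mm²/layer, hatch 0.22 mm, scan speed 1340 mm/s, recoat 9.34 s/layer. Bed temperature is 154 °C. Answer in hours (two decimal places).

5.15 hours

Layer count = ceil(103 / 0.12) = 859.
Hatch length per layer = 3610 / 0.22, so 16409.1 mm.
Laser time per layer = 16409.1 / 1340 = 12.2456 s.
Layer cycle: 12.2456 + 9.34 → 21.5856 s.
859 layers × 21.5856 s/layer = 18542.0304 s, i.e. 5.15 hours.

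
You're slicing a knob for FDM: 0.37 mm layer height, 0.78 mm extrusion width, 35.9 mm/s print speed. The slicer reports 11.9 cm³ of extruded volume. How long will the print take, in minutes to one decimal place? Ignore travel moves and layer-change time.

Line area = 0.37 × 0.78, so 0.2886 mm².
Path length: 11900 mm³ / 0.2886 mm² → 41233.5 mm.
Time extruding = 41233.5 / 35.9 = 1148.6 s.
1148.6 s = 19.1 minutes.

19.1 minutes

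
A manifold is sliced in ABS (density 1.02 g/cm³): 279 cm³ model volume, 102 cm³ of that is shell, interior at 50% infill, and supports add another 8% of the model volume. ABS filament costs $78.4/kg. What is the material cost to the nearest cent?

$17.02

Infill region: 279 − 102 → 177 cm³.
Infill volume = 0.50 × 177 = 88.5 cm³.
Support = 0.08 × 279, so 22.32 cm³.
Deposited volume: 102 + 88.5 + 22.32 → 212.82 cm³.
Mass = 212.82 × 1.02, so 217.0764 g.
At $78.4/kg: 217.0764/1000 × 78.4 = $17.02.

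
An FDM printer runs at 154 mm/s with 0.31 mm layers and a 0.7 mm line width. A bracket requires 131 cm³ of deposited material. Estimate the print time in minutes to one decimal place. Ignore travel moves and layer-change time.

65.3 minutes

Line area = 0.31 × 0.7 = 0.217 mm².
Toolpath length = 131 cm³ / 0.217 mm² = 131000 / 0.217 = 603686.6 mm.
Time extruding = 603686.6 / 154, so 3920 s.
Converting: 3920 s = 65.3 minutes.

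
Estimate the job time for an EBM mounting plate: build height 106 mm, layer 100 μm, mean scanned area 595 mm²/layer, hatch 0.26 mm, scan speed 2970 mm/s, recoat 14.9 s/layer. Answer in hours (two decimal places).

4.61 hours

Number of layers: 106 / 0.1 → 1060 (rounded up).
Scan path per layer: 595 / 0.26 → 2288.5 mm.
Beam time per layer = 2288.5 / 2970 = 0.7705 s.
Layer cycle = 0.7705 + 14.9, so 15.6705 s.
Build time = 1060 × 15.6705 = 16610.73 s = 4.61 hours.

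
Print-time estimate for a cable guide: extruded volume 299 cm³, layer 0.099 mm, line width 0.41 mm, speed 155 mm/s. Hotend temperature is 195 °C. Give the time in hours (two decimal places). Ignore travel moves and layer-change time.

Extrusion cross-section: 0.099 × 0.41 → 0.04059 mm².
Path length: 299000 mm³ / 0.04059 mm² → 7366346.4 mm.
Print-move time: 7366346.4 / 155 → 47524.8 s.
That's 47524.8 s → 13.20 hours.

13.20 hours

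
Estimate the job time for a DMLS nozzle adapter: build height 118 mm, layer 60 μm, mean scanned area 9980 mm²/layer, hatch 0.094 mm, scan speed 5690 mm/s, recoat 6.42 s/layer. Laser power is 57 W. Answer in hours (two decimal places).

Layers = ⌈118/0.06⌉ = 1967.
Hatch length per layer: 9980 / 0.094 → 106170.2 mm.
Per-layer scan time = 106170.2 / 5690, so 18.6591 s.
Per-layer time: 18.6591 + 6.42 → 25.0791 s.
Build time = 1967 × 25.0791 = 49330.5897 s = 13.70 hours.

13.70 hours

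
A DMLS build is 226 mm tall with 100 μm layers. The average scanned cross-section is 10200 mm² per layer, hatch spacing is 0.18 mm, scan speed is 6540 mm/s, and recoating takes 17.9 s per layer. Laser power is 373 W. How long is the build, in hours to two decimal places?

16.68 hours

Layers = ⌈226/0.1⌉ = 2260.
Per-layer scan distance: 10200 / 0.18 → 56666.7 mm.
Scan time per layer = 56666.7 / 6540 = 8.6646 s.
Per-layer time: 8.6646 + 17.9 → 26.5646 s.
Build time = 2260 × 26.5646 = 60035.996 s = 16.68 hours.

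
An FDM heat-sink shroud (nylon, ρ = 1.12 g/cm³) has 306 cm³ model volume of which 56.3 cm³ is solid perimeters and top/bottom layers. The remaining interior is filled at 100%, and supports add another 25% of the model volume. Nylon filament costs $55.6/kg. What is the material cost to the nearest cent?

$23.82

Interior volume = 306 − 56.3, so 249.7 cm³.
Infill volume: 1.00 × 249.7 → 249.7 cm³.
Support: 0.25 × 306 → 76.5 cm³.
Deposited volume = 56.3 + 249.7 + 76.5 = 382.5 cm³.
Mass: 382.5 × 1.12 → 428.4 g.
At $55.6/kg: 428.4/1000 × 55.6 = $23.82.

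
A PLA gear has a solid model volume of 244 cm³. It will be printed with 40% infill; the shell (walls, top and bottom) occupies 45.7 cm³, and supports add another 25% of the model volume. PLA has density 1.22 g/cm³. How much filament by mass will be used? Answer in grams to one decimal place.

Volume inside the shell = 244 − 45.7 = 198.3 cm³.
Infill volume: 0.40 × 198.3 → 79.32 cm³.
Support: 0.25 × 244 → 61 cm³.
Deposited volume: 45.7 + 79.32 + 61 → 186.02 cm³.
Mass: 186.02 × 1.22 → 226.9444 g.

226.9 g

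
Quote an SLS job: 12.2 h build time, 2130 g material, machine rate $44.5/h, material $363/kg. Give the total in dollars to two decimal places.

$1316.09

Machine cost = 44.5 × 12.2 = $542.90.
Material charge: 363 × 2130/1000 → $773.19.
Total = 542.90 + 773.19 = $1316.09.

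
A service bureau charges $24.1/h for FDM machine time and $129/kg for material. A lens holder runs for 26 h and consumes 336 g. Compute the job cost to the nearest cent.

$669.94

Machine-time cost = 24.1 × 26, so $626.60.
Material cost = 129 × 336/1000, so $43.344.
Total = 626.60 + 43.344 = 669.944 ≈ $669.94.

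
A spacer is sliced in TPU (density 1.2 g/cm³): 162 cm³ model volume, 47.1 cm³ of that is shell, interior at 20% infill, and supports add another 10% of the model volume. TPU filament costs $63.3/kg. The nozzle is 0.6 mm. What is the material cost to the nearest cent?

Infill region = 162 − 47.1, so 114.9 cm³.
Infill deposited = 0.20 × 114.9 = 22.98 cm³.
Support = 0.10 × 162, so 16.2 cm³.
Deposited volume = 47.1 + 22.98 + 16.2, so 86.28 cm³.
Mass: 86.28 × 1.2 → 103.536 g.
At $63.3/kg: 103.536/1000 × 63.3 = $6.55.

$6.55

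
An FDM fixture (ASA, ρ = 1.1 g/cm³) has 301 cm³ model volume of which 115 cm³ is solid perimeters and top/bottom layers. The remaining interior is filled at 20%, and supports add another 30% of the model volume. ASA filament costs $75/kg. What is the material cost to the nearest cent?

$20.01

Interior volume = 301 − 115 = 186 cm³.
Infill deposited: 0.20 × 186 → 37.2 cm³.
Support = 0.30 × 301 = 90.3 cm³.
Deposited volume = 115 + 37.2 + 90.3, so 242.5 cm³.
Mass = 242.5 × 1.1 = 266.75 g.
At $75/kg: 266.75/1000 × 75 = $20.01.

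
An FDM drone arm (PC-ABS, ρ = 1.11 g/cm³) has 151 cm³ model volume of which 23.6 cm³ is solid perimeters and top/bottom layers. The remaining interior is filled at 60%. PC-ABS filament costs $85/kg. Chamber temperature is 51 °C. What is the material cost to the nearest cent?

$9.44

Volume inside the shell = 151 − 23.6 = 127.4 cm³.
Infill deposited = 0.60 × 127.4, so 76.44 cm³.
Deposited volume = 23.6 + 76.44 = 100.04 cm³.
Mass: 100.04 × 1.11 → 111.0444 g.
At $85/kg: 111.0444/1000 × 85 = $9.44.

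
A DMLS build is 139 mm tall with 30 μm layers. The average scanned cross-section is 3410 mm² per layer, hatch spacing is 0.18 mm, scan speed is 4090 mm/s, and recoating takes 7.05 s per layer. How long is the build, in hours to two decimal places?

Layer count = ceil(139 / 0.03) = 4634.
Scan path per layer = 3410 / 0.18 = 18944.4 mm.
Per-layer scan time: 18944.4 / 4090 → 4.6319 s.
Layer cycle = 4.6319 + 7.05, so 11.6819 s.
Build time = 4634 × 11.6819 = 54133.9246 s = 15.04 hours.

15.04 hours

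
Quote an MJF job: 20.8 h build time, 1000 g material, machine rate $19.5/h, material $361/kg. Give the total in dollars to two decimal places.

$766.60

Time charge = 19.5 × 20.8, so $405.60.
Material charge = 361 × 1000/1000 = $361.00.
Total = 405.60 + 361.00 = $766.60.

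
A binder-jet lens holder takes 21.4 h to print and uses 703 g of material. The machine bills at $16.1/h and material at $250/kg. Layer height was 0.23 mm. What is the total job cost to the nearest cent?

$520.29

Time charge = 16.1 × 21.4 = $344.54.
Feedstock cost: 250 × 703/1000 → $175.75.
Total = 344.54 + 175.75 = $520.29.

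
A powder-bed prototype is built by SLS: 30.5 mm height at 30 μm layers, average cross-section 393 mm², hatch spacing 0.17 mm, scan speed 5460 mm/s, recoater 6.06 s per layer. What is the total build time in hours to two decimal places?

1.83 hours

Number of layers: 30.5 / 0.03 → 1017 (rounded up).
Scan path per layer = 393 / 0.17, so 2311.8 mm.
Laser time per layer = 2311.8 / 5460, so 0.4234 s.
Time per layer = 0.4234 + 6.06 = 6.4834 s.
Total: 1017 × 6.4834 s = 6593.6178 s → 1.83 hours.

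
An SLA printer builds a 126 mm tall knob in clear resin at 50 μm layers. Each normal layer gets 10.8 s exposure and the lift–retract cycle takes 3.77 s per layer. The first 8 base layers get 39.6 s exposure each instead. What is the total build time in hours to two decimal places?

Number of layers: 126 / 0.05 → 2520 (rounded up).
Base layers = 8 × (39.6 + 3.77), so 346.96 s.
Normal layers = 2512 × (10.8 + 3.77) = 36599.84 s.
Sum: 346.96 + 36599.84 = 36946.8 s → 10.26 hours.

10.26 hours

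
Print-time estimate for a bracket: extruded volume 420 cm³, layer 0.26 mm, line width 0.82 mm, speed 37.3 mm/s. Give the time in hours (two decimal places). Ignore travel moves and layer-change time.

Extrusion cross-section = 0.26 × 0.82 = 0.2132 mm².
Path length: 420000 mm³ / 0.2132 mm² → 1969981.2 mm.
Print-move time = 1969981.2 / 37.3 = 52814.5 s.
52814.5 s = 14.67 hours.

14.67 hours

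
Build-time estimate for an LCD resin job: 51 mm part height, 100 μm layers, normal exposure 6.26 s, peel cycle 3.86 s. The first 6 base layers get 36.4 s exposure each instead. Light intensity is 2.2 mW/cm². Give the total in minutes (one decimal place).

89.0 minutes

Layers = ⌈51/0.1⌉ = 510.
Bottom layers: 6 × (36.4 + 3.86) → 241.56 s.
Normal layers: 504 × (6.26 + 3.86) → 5100.48 s.
Sum: 241.56 + 5100.48 = 5342.04 s → 89.0 minutes.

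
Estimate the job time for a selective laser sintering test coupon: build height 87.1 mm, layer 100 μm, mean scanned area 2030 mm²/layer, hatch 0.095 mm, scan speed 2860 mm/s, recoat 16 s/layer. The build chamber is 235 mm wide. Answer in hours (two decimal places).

Layer count = ceil(87.1 / 0.1) = 871.
Scan path per layer: 2030 / 0.095 → 21368.4 mm.
Per-layer scan time = 21368.4 / 2860 = 7.4715 s.
Time per layer: 7.4715 + 16 → 23.4715 s.
871 layers × 23.4715 s/layer = 20443.6765 s, i.e. 5.68 hours.

5.68 hours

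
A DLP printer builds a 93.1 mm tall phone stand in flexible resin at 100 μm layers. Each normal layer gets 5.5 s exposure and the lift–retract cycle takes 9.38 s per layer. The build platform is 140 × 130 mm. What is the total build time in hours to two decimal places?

Layer count = ceil(93.1 / 0.1) = 931.
Cycle time = 5.5 + 9.38, so 14.88 s.
Build time: 931 × 14.88 s = 13853.28 s, i.e. 3.85 hours.

3.85 hours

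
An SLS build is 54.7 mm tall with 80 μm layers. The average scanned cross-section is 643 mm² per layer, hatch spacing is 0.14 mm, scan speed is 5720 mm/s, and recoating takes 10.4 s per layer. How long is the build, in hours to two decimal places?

2.13 hours

Number of layers: 54.7 / 0.08 → 684 (rounded up).
Scan path per layer: 643 / 0.14 → 4592.9 mm.
Per-layer scan time = 4592.9 / 5720 = 0.803 s.
Time per layer = 0.803 + 10.4 = 11.203 s.
Total: 684 × 11.203 s = 7662.852 s → 2.13 hours.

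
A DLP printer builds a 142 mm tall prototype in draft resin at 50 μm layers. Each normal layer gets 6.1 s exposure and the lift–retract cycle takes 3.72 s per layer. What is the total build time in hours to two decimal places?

7.75 hours

Layer count = ceil(142 / 0.05) = 2840.
Cycle time: 6.1 + 3.72 → 9.82 s.
Build time: 2840 × 9.82 s = 27888.8 s, i.e. 7.75 hours.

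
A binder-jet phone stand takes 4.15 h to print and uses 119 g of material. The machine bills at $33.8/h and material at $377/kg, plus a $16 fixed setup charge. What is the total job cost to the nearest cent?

$201.13

Time charge: 33.8 × 4.15 → $140.27.
Feedstock cost: 377 × 119/1000 → $44.863.
Total = 140.27 + 44.863 + 16 = 201.133 ≈ $201.13.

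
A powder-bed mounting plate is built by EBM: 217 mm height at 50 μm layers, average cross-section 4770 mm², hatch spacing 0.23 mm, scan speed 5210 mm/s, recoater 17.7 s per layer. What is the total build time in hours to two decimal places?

Layers = ⌈217/0.05⌉ = 4340.
Scan path per layer: 4770 / 0.23 → 20739.1 mm.
Per-layer scan time = 20739.1 / 5210, so 3.9806 s.
Time per layer: 3.9806 + 17.7 → 21.6806 s.
4340 layers × 21.6806 s/layer = 94093.804 s, i.e. 26.14 hours.

26.14 hours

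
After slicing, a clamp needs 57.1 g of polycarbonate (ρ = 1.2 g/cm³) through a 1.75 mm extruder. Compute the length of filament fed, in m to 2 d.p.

19.78 m

Volume = 57.1 g / 1.2 g·cm⁻³ = 47.5833 cm³ = 47583.3 mm³.
A = π r² = π × 0.875² = 2.4053 mm².
Length = 47583.3 / 2.4053 = 19782.69 mm = 19.78 m.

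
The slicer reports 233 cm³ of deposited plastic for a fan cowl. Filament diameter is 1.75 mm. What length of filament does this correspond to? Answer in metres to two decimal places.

Filament cross-section = π × (1.75/2)² = 2.4053 mm².
Length = 233 cm³ / 2.4053 mm² = 233000 / 2.4053 = 96869.41 mm = 96.87 m.

96.87 m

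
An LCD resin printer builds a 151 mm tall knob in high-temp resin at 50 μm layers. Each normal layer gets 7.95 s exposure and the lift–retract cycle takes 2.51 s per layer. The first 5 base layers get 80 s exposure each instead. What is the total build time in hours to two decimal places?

8.87 hours

Number of layers: 151 / 0.05 → 3020 (rounded up).
Base layers: 5 × (80 + 2.51) → 412.55 s.
Regular layers: 3015 × (7.95 + 2.51) → 31536.9 s.
Sum: 412.55 + 31536.9 = 31949.45 s → 8.87 hours.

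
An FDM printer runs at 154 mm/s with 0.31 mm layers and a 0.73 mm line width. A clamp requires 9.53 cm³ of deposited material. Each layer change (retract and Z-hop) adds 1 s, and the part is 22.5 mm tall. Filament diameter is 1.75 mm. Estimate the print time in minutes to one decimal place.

Extrusion cross-section = 0.31 × 0.73 = 0.2263 mm².
Toolpath length = 9.53 cm³ / 0.2263 mm² = 9530 / 0.2263 = 42112.2 mm.
Time extruding = 42112.2 / 154 = 273.5 s.
Number of layers: 22.5 / 0.31 → 73 (rounded up).
Z-hop total: 73 × 1 → 73 s.
Total = 273.5 + 73 = 346.5 s = 5.8 minutes.

5.8 minutes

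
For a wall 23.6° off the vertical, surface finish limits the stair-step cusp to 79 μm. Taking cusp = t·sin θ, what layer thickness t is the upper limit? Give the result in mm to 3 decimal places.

t = h_c / sin θ = 0.079 / 0.4003 = 0.197 mm.

0.197 mm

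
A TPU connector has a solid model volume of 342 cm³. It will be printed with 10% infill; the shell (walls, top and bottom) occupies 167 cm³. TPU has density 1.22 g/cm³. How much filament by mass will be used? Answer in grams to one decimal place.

Interior volume = 342 − 167 = 175 cm³.
Infill deposited = 0.10 × 175 = 17.5 cm³.
Total printed volume = 167 + 17.5 = 184.5 cm³.
Mass = 184.5 × 1.22 = 225.09 g.

225.1 g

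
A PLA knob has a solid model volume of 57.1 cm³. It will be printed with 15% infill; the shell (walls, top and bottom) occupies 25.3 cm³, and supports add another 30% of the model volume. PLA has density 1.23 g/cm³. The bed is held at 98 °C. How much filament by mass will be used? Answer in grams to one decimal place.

Infill region: 57.1 − 25.3 → 31.8 cm³.
Infill volume: 0.15 × 31.8 → 4.77 cm³.
Support = 0.30 × 57.1, so 17.13 cm³.
Deposited volume = 25.3 + 4.77 + 17.13, so 47.2 cm³.
Mass = 47.2 × 1.23, so 58.056 g.

58.1 g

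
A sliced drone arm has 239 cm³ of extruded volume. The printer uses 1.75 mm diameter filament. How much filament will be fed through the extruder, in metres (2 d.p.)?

99.36 m

A = π r² = π × 0.875² = 2.4053 mm².
L = 239000 mm³ / 2.4053 mm² = 99363.9 mm, i.e. 99.36 m.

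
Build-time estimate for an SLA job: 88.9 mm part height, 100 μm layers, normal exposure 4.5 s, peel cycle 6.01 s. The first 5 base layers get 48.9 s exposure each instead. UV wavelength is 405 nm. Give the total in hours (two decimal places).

2.66 hours

Layers = ⌈88.9/0.1⌉ = 889.
Burn-in layers = 5 × (48.9 + 6.01) = 274.55 s.
Normal layers = 884 × (4.5 + 6.01), so 9290.84 s.
Total = 274.55 + 9290.84 = 9565.39 s = 2.66 hours.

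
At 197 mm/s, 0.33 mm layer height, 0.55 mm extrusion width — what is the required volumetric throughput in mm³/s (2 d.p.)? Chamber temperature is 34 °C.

Extrusion cross-section = 0.33 × 0.55 = 0.1815 mm².
Q = v·A = 197 × 0.1815 = 35.76 mm³/s.

35.76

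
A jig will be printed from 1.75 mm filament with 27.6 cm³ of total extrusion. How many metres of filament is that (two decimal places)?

Cross-section of 1.75 mm filament: π·(1.75/2)² = 2.4053 mm².
L = 27600 mm³ / 2.4053 mm² = 11474.66 mm, i.e. 11.47 m.

11.47 m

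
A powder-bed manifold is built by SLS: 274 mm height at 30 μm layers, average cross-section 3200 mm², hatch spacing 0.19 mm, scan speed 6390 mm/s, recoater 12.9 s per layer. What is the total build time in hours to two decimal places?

39.42 hours

Layer count = ceil(274 / 0.03) = 9134.
Scan path per layer = 3200 / 0.19 = 16842.1 mm.
Scan time per layer = 16842.1 / 6390 = 2.6357 s.
Per-layer time = 2.6357 + 12.9, so 15.5357 s.
Build time = 9134 × 15.5357 = 141903.0838 s = 39.42 hours.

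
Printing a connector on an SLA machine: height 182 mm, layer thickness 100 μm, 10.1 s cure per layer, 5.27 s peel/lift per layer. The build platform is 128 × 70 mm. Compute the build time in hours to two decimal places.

Layers = ⌈182/0.1⌉ = 1820.
Per-layer time = 10.1 + 5.27 = 15.37 s.
Build time: 1820 × 15.37 s = 27973.4 s, i.e. 7.77 hours.

7.77 hours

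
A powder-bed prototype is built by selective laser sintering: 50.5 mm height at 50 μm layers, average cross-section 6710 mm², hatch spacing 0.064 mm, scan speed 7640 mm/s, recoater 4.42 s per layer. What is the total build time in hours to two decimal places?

Layer count = ceil(50.5 / 0.05) = 1010.
Scan path per layer = 6710 / 0.064 = 104843.8 mm.
Scan time per layer = 104843.8 / 7640 = 13.723 s.
Per-layer time = 13.723 + 4.42 = 18.143 s.
1010 layers × 18.143 s/layer = 18324.43 s, i.e. 5.09 hours.

5.09 hours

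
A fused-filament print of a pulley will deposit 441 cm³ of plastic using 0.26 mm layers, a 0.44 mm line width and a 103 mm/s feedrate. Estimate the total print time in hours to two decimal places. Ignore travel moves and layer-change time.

Bead cross-section = 0.26 × 0.44 = 0.1144 mm².
Toolpath length = 441 cm³ / 0.1144 mm² = 441000 / 0.1144 = 3854895.1 mm.
Time extruding: 3854895.1 / 103 → 37426.2 s.
In the requested units: 37426.2 s = 10.40 hours.

10.40 hours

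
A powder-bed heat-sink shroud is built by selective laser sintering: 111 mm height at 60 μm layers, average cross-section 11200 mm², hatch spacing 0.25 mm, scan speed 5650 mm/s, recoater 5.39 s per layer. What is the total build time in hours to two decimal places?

6.84 hours

Number of layers: 111 / 0.06 → 1850 (rounded up).
Per-layer scan distance = 11200 / 0.25 = 44800 mm.
Scan time per layer = 44800 / 5650 = 7.9292 s.
Time per layer: 7.9292 + 5.39 → 13.3192 s.
1850 layers × 13.3192 s/layer = 24640.52 s, i.e. 6.84 hours.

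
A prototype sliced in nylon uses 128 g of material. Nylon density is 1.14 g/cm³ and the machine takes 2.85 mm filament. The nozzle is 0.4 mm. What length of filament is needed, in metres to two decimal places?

Volume = 128 g / 1.14 g·cm⁻³ = 112.2807 cm³ = 112280.7 mm³.
A = π r² = π × 1.425² = 6.3794 mm².
L = V/A = 112280.7/6.3794 = 17600.51 mm → 17.60 m.

17.60 m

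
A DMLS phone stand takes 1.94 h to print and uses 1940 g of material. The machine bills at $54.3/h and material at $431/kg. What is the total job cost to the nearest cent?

$941.48

Time charge = 54.3 × 1.94 = $105.342.
Feedstock cost = 431 × 1940/1000, so $836.14.
Total = 105.342 + 836.14 = 941.482 ≈ $941.48.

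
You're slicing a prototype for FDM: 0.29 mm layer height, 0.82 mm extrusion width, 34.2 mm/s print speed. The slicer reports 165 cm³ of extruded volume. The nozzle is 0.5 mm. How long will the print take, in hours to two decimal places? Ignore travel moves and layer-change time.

Extrusion cross-section: 0.29 × 0.82 → 0.2378 mm².
Path length: 165000 mm³ / 0.2378 mm² → 693860.4 mm.
Extrusion time = 693860.4 / 34.2, so 20288.3 s.
20288.3 s = 5.64 hours.

5.64 hours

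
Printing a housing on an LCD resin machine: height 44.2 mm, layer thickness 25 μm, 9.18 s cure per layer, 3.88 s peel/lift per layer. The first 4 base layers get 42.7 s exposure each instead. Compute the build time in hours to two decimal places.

Number of layers: 44.2 / 0.025 → 1768 (rounded up).
Base layers: 4 × (42.7 + 3.88) → 186.32 s.
Remaining layers = 1764 × (9.18 + 3.88), so 23037.84 s.
Sum: 186.32 + 23037.84 = 23224.16 s → 6.45 hours.

6.45 hours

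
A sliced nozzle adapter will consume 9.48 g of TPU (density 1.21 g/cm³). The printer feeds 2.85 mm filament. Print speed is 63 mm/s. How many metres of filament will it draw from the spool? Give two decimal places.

Extruded volume: 9.48/1.21 = 7.8347 cm³ (7834.7 mm³).
Filament cross-section = π × (2.85/2)² = 6.3794 mm².
L = V/A = 7834.7/6.3794 = 1228.12 mm → 1.23 m.

1.23 m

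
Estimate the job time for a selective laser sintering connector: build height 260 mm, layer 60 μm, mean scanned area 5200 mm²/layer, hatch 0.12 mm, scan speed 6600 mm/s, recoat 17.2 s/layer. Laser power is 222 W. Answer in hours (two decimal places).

28.61 hours

Layers = ⌈260/0.06⌉ = 4334.
Scan path per layer = 5200 / 0.12 = 43333.3 mm.
Per-layer scan time = 43333.3 / 6600, so 6.5657 s.
Time per layer: 6.5657 + 17.2 → 23.7657 s.
Build time = 4334 × 23.7657 = 103000.5438 s = 28.61 hours.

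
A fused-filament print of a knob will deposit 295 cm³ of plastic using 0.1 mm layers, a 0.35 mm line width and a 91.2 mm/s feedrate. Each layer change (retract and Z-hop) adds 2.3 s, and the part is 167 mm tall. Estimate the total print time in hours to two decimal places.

Line area = 0.1 × 0.35 = 0.035 mm².
Path length: 295000 mm³ / 0.035 mm² → 8428571.4 mm.
Time extruding: 8428571.4 / 91.2 → 92418.5 s.
Layer count = ceil(167 / 0.1) = 1670.
Z-hop total: 1670 × 2.3 → 3841 s.
Altogether 92418.5 + 3841 = 96259.5 s, i.e. 26.74 hours.

26.74 hours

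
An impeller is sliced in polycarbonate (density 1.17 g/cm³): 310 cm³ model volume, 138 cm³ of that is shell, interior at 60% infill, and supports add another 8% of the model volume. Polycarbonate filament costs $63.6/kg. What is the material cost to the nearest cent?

$19.79

Infill region = 310 − 138 = 172 cm³.
Deposited infill = 0.60 × 172 = 103.2 cm³.
Support = 0.08 × 310 = 24.8 cm³.
Total printed volume = 138 + 103.2 + 24.8 = 266 cm³.
Mass = 266 × 1.17, so 311.22 g.
Cost = 311.22 g / 1000 × $63.6/kg = $19.79.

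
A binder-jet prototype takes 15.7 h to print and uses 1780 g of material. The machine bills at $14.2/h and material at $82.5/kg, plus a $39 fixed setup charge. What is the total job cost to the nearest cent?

$408.79

Time charge = 14.2 × 15.7 = $222.94.
Material cost = 82.5 × 1780/1000 = $146.85.
Total = 222.94 + 146.85 + 39 = $408.79.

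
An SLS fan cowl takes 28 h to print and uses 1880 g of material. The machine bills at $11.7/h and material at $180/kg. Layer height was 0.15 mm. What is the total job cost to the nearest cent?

Machine-time cost = 11.7 × 28, so $327.60.
Material cost = 180 × 1880/1000, so $338.40.
Total = 327.60 + 338.40 = $666.00.

$666.00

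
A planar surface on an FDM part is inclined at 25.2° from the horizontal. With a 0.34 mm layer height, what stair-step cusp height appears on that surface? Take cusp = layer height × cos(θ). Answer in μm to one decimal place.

307.6 μm

Cusp = layer height × cos(25.2°) = 0.34 × 0.9048 = 0.307632 mm = 307.6 μm.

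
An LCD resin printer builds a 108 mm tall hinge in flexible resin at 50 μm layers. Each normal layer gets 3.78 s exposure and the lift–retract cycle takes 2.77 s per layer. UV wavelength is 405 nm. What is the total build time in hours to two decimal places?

3.93 hours

Number of layers: 108 / 0.05 → 2160 (rounded up).
Each layer takes: 3.78 + 2.77 → 6.55 s.
Build time: 2160 × 6.55 s = 14148 s, i.e. 3.93 hours.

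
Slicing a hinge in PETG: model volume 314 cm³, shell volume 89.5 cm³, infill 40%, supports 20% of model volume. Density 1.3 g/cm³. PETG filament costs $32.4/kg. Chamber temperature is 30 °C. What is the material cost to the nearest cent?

Infill region = 314 − 89.5, so 224.5 cm³.
Deposited infill = 0.40 × 224.5 = 89.8 cm³.
Support = 0.20 × 314 = 62.8 cm³.
Deposited volume: 89.5 + 89.8 + 62.8 → 242.1 cm³.
Mass = 242.1 × 1.3, so 314.73 g.
At $32.4/kg: 314.73/1000 × 32.4 = $10.20.

$10.20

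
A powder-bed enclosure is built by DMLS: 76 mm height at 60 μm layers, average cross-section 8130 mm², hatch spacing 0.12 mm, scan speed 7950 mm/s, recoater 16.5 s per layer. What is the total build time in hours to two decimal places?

8.81 hours

Layer count = ceil(76 / 0.06) = 1267.
Hatch length per layer = 8130 / 0.12, so 67750 mm.
Per-layer scan time = 67750 / 7950 = 8.522 s.
Per-layer time = 8.522 + 16.5, so 25.022 s.
Total: 1267 × 25.022 s = 31702.874 s → 8.81 hours.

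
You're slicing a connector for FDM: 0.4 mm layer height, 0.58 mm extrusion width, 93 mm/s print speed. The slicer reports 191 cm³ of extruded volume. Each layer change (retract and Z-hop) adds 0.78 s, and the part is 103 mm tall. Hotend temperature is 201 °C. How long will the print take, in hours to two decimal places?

Bead cross-section: 0.4 × 0.58 → 0.232 mm².
Path length: 191000 mm³ / 0.232 mm² → 823275.9 mm.
Time extruding = 823275.9 / 93, so 8852.4 s.
Number of layers: 103 / 0.4 → 258 (rounded up).
Non-print overhead: 258 × 0.78 → 201.24 s.
Total = 8852.4 + 201.24 = 9053.64 s = 2.51 hours.

2.51 hours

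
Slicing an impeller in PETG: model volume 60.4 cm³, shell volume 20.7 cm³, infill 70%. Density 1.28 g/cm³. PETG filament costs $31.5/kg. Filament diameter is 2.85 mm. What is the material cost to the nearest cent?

Volume inside the shell = 60.4 − 20.7, so 39.7 cm³.
Infill volume: 0.70 × 39.7 → 27.79 cm³.
Deposited volume: 20.7 + 27.79 → 48.49 cm³.
Mass: 48.49 × 1.28 → 62.0672 g.
At $31.5/kg: 62.0672/1000 × 31.5 = $1.96.

$1.96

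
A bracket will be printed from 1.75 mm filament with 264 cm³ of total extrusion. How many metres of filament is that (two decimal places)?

Cross-section of 1.75 mm filament: π·(1.75/2)² = 2.4053 mm².
L = 264000 mm³ / 2.4053 mm² = 109757.62 mm, i.e. 109.76 m.

109.76 m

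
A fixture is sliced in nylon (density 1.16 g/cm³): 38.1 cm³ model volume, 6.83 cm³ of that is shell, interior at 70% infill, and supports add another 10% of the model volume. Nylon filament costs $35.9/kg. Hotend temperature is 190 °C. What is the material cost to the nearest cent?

$1.35

Volume inside the shell = 38.1 − 6.83, so 31.27 cm³.
Infill deposited = 0.70 × 31.27, so 21.889 cm³.
Support: 0.10 × 38.1 → 3.81 cm³.
Deposited volume = 6.83 + 21.889 + 3.81, so 32.529 cm³.
Mass = 32.529 × 1.16, so 37.73364 g.
At $35.9/kg: 37.73364/1000 × 35.9 = $1.35.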